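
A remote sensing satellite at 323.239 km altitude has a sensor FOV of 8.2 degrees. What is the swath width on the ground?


FOV = 8.2 deg = 0.143117 rad
swath = 2 * alt * tan(FOV/2) = 2 * 323.239 * tan(0.0715585)
swath = 2 * 323.239 * 0.07168089
swath = 46.3401 km

46.3401 km


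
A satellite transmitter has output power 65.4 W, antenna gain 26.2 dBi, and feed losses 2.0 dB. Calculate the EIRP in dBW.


Pt = 65.4 W = 18.1558 dBW
EIRP = Pt_dBW + Gt - losses = 18.1558 + 26.2 - 2.0 = 42.3558 dBW

42.3558 dBW


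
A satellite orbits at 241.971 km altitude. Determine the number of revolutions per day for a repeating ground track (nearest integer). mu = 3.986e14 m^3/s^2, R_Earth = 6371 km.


r = 6.612971e+06 m
T = 2*pi*sqrt(r^3/mu) = 5351.8773 s = 89.1980 min
revs/day = 1440 / 89.1980 = 16.1439
Rounded: 16 revolutions per day

16 revolutions per day


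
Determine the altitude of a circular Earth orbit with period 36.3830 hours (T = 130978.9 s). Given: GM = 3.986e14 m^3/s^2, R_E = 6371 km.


T = 130978.9 s
r = (mu*T^2/(4*pi^2))^(1/3) = (3.986e14 * 130978.9^2 / (4*pi^2))^(1/3)
r = 5.5743395e+07 m = 55743.3945 km
alt = r - R_E = 55743.3945 - 6371 = 49372.3945 km

49372.3945 km


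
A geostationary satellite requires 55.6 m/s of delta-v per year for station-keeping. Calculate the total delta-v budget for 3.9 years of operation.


dV = rate * years = 55.6 * 3.9
dV = 216.8400 m/s

216.8400 m/s


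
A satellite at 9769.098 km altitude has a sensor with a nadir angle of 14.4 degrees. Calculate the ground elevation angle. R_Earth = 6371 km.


r = R_E + alt = 16140.0980 km
Law of sines in the satellite / Earth-center / ground-point triangle:
  sin(nadir)/R_E = sin(90 + el)/r  =>  cos(el) = (r/R_E)*sin(nadir)
cos(el) = (16140.0980 / 6371.0000) * sin(14.4 deg) = 0.6300234
el = arccos(0.6300234) = 50.9482 deg
(Earth-central angle = 90 - nadir - el = 24.6518 deg)

50.9482 degrees


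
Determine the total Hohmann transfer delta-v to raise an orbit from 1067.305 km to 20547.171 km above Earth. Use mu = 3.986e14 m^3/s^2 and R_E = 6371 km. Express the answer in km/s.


r1 = 7438.3050 km = 7.438305e+06 m
r2 = 26918.1710 km = 2.6918171e+07 m
dv1 = sqrt(mu/r1)*(sqrt(2*r2/(r1+r2)) - 1) = 1843.2321 m/s
dv2 = sqrt(mu/r2)*(1 - sqrt(2*r1/(r1+r2))) = 1315.9217 m/s
total dv = |dv1| + |dv2| = 1843.2321 + 1315.9217 = 3159.1538 m/s = 3.1592 km/s

3.1592 km/s


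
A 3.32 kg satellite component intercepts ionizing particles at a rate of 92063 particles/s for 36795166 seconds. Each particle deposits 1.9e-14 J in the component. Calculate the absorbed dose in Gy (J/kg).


Total energy deposited = rate * time * E_per
  = 92063 * 36795166 * 1.9e-14 = 0.06436199 J
Dose = E_total / mass = 0.06436199 / 3.32
Dose = 0.01938614 Gy

0.0194 Gy


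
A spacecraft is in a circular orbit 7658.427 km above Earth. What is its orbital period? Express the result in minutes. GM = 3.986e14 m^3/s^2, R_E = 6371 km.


r = 14029.4270 km = 1.4029427e+07 m
T = 2*pi*sqrt(r^3/mu) = 2*pi*sqrt(2.7613395e+21 / 3.986e14)
T = 16537.5481 s = 275.6258 min

275.6258 minutes


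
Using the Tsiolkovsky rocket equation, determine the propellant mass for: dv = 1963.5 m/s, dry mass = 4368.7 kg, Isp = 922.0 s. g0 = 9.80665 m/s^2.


ve = Isp * g0 = 922.0 * 9.80665 = 9041.731300 m/s
mass ratio = exp(dv/ve) = exp(1963.5/9041.731300) = 1.24254257
m_prop = m_dry * (mr - 1) = 4368.7 * (1.24254257 - 1)
m_prop = 1059.5957 kg

1059.5957 kg


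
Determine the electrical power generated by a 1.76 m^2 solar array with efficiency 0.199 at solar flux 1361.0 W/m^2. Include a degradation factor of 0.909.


P = area * eta * S * degradation
P = 1.76 * 0.199 * 1361.0 * 0.909
P = 433.2991 W

433.2991 W


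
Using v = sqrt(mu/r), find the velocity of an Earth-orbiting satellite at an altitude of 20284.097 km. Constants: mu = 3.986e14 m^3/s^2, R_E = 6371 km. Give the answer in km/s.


r = R_E + alt = 6371.0 + 20284.097 = 26655.0970 km = 2.6655097e+07 m
v = sqrt(mu/r) = sqrt(3.986e14 / 2.6655097e+07) = 3867.0387 m/s = 3.8670 km/s

3.8670 km/s


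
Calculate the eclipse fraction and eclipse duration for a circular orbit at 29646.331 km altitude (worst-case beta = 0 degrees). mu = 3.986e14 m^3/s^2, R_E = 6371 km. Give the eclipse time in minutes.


r = 36017.3310 km
T = 1133.7760 min
Eclipse fraction = arcsin(R_E/r)/pi = arcsin(6371.0000/36017.3310)/pi
= arcsin(0.1768871)/pi = 0.05660274
Eclipse duration = 0.05660274 * 1133.7760 = 64.1748 min

64.1748 minutes


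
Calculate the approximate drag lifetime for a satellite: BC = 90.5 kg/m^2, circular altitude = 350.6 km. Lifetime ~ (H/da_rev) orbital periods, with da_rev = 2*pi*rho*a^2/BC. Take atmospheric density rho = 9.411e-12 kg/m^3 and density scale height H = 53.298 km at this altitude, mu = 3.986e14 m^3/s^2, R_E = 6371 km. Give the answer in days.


a = R_E + alt = 6721.6000 km = 6.7216e+06 m
da_rev = 2*pi*rho*a^2/BC = 2*pi*9.411e-12*(6.7216e+06)^2/90.5 = 29.519731 m per revolution
N = H/da_rev = 53298.0000 m / 29.519731 m = 1805.5043 revolutions
P = 2*pi*sqrt(a^3/mu) = 5484.2875 s
lifetime = N*P = 1805.5043 * 5484.2875 = 9.9019046e+06 s = 114.6054 days

114.6054 days


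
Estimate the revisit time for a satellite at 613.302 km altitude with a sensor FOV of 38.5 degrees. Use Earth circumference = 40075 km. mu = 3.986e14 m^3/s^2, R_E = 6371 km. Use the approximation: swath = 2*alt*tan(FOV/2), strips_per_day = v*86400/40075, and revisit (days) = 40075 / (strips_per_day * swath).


swath = 2*613.302*tan(0.3359759) = 428.3493 km
v = sqrt(mu/r) = 7554.5246 m/s = 7.5545 km/s
strips/day = v*86400/40075 = 7.5545*86400/40075 = 16.2872
coverage/day = strips * swath = 16.2872 * 428.3493 = 6976.6255 km
revisit = 40075 / 6976.6255 = 5.7442 days

5.7442 days


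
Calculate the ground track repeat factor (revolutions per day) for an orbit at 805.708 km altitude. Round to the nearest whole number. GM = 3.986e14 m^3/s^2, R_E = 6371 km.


r = 7.176708e+06 m
T = 2*pi*sqrt(r^3/mu) = 6050.6097 s = 100.8435 min
revs/day = 1440 / 100.8435 = 14.2796
Rounded: 14 revolutions per day

14 revolutions per day


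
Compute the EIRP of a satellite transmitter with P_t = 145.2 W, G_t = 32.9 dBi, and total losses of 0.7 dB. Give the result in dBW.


Pt = 145.2 W = 21.6197 dBW
EIRP = Pt_dBW + Gt - losses = 21.6197 + 32.9 - 0.7 = 53.8197 dBW

53.8197 dBW


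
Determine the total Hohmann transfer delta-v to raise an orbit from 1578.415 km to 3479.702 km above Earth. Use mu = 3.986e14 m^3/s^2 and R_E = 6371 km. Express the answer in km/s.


r1 = 7949.4150 km = 7.949415e+06 m
r2 = 9850.7020 km = 9.850702e+06 m
dv1 = sqrt(mu/r1)*(sqrt(2*r2/(r1+r2)) - 1) = 368.5849 m/s
dv2 = sqrt(mu/r2)*(1 - sqrt(2*r1/(r1+r2))) = 349.3182 m/s
total dv = |dv1| + |dv2| = 368.5849 + 349.3182 = 717.9031 m/s = 0.7179031 km/s

0.7179 km/s


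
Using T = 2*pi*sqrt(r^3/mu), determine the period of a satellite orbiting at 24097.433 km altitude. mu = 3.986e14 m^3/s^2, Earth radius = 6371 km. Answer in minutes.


r = 30468.4330 km = 3.0468433e+07 m
T = 2*pi*sqrt(r^3/mu) = 2*pi*sqrt(2.8284621e+22 / 3.986e14)
T = 52928.1116 s = 882.1352 min

882.1352 minutes


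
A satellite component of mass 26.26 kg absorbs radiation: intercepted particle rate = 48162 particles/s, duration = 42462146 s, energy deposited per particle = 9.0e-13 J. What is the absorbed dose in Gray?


Total energy deposited = rate * time * E_per
  = 48162 * 42462146 * 9.0e-13 = 1.8406 J
Dose = E_total / mass = 1.8406 / 26.26
Dose = 0.07008971 Gy

0.0701 Gy


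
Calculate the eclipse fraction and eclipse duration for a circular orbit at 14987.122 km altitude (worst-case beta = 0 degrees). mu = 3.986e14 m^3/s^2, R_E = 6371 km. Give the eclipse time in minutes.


r = 21358.1220 km
T = 517.7315 min
Eclipse fraction = arcsin(R_E/r)/pi = arcsin(6371.0000/21358.1220)/pi
= arcsin(0.298294)/pi = 0.09641759
Eclipse duration = 0.09641759 * 517.7315 = 49.9184 min

49.9184 minutes


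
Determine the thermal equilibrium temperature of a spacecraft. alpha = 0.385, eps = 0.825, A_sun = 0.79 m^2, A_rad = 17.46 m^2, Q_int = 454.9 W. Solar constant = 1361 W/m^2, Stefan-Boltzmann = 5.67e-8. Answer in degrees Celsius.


Numerator = alpha*S*A_sun + Q_int = 0.385*1361*0.79 + 454.9 = 868.8482 W
Denominator = eps*sigma*A_rad = 0.825*5.67e-8*17.46 = 8.1673515e-07 W/K^4
T^4 = 1.0638065e+09 K^4
T = 180.5991 K = -92.5509 C

-92.5509 degrees Celsius


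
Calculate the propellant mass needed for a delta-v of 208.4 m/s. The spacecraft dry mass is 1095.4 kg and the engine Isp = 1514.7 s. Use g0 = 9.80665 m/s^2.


ve = Isp * g0 = 1514.7 * 9.80665 = 14854.132755 m/s
mass ratio = exp(dv/ve) = exp(208.4/14854.132755) = 1.01412864
m_prop = m_dry * (mr - 1) = 1095.4 * (1.01412864 - 1)
m_prop = 15.4765 kg

15.4765 kg


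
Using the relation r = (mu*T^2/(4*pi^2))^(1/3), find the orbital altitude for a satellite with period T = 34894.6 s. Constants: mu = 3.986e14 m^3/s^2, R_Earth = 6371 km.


T = 34894.6 s
r = (mu*T^2/(4*pi^2))^(1/3) = (3.986e14 * 34894.6^2 / (4*pi^2))^(1/3)
r = 2.3079762e+07 m = 23079.7625 km
alt = r - R_E = 23079.7625 - 6371 = 16708.7625 km

16708.7625 km


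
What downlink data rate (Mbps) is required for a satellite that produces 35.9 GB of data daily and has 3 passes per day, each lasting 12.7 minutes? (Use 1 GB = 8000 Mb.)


total contact time = 3 * 12.7 * 60 = 2286.0000 s
data = 35.9 GB = 287200.0000 Mb
rate = 287200.0000 / 2286.0000 = 125.6343 Mbps

125.6343 Mbps


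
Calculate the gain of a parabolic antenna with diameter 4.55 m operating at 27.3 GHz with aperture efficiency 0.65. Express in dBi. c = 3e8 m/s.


lambda = c/f = 3e8 / 2.73e+10 = 0.01098901 m
G = eta*(pi*D/lambda)^2 = 0.65*(pi*4.55/0.01098901)^2
G = 1.0998126e+06 (linear)
G = 10*log10(1.0998126e+06) = 60.4132 dBi

60.4132 dBi


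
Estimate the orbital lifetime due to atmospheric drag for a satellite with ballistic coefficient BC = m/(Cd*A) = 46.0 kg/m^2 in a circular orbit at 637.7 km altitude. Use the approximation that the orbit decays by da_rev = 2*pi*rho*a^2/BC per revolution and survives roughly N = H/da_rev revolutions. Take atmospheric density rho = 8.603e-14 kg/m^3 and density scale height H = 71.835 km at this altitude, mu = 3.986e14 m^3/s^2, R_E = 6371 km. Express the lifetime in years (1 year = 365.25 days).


a = R_E + alt = 7008.7000 km = 7.0087e+06 m
da_rev = 2*pi*rho*a^2/BC = 2*pi*8.603e-14*(7.0087e+06)^2/46.0 = 0.577227351 m per revolution
N = H/da_rev = 71835.0000 m / 0.577227351 m = 124448.3649 revolutions
P = 2*pi*sqrt(a^3/mu) = 5839.3893 s
lifetime = N*P = 124448.3649 * 5839.3893 = 7.2670245e+08 s = 8410.9079 days
years = 8410.9079 / 365.25 = 23.0278 years

23.0278 years


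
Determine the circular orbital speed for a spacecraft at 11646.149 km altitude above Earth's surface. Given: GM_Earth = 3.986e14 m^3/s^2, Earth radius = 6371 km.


r = R_E + alt = 6371.0 + 11646.149 = 18017.1490 km = 1.8017149e+07 m
v = sqrt(mu/r) = sqrt(3.986e14 / 1.8017149e+07) = 4703.5483 m/s = 4.7035 km/s

4.7035 km/s


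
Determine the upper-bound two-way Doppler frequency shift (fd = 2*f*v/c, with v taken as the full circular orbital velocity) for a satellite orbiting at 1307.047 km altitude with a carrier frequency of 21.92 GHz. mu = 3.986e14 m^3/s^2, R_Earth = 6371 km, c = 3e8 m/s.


r = 7.678047e+06 m
v = sqrt(mu/r) = 7205.1539 m/s (worst-case radial velocity)
f = 21.92 GHz = 2.192e+10 Hz
fd = 2*f*v/c = 2*2.192e+10*7205.1539/3.0e+08
fd = 1.0529132e+06 Hz

1.0529e+06 Hz


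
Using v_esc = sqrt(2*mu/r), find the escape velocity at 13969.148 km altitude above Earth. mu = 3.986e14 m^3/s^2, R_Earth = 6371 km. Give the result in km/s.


r = 6371.0 + 13969.148 = 20340.1480 km = 2.0340148e+07 m
v_esc = sqrt(2*mu/r) = sqrt(2*3.986e14 / 2.0340148e+07)
v_esc = 6260.4650 m/s = 6.2605 km/s

6.2605 km/s


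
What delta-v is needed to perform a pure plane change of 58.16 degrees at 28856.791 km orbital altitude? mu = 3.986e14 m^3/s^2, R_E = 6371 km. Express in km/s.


r = 35227.7910 km = 3.5227791e+07 m
V = sqrt(mu/r) = 3363.7673 m/s
di = 58.16 deg = 1.0151 rad
dV = 2*V*sin(di/2) = 2*3363.7673*sin(0.5075417)
dV = 3269.7860 m/s = 3.2698 km/s

3.2698 km/s


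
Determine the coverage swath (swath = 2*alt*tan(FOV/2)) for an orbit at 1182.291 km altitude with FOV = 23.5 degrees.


FOV = 23.5 deg = 0.4101524 rad
swath = 2 * alt * tan(FOV/2) = 2 * 1182.291 * tan(0.2050762)
swath = 2 * 1182.291 * 0.2080003
swath = 491.8338 km

491.8338 km


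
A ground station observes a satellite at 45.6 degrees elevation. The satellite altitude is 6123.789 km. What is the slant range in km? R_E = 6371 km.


h = 6123.789 km, el = 45.6 deg
d = -R_E*sin(el) + sqrt((R_E*sin(el))^2 + 2*R_E*h + h^2)
d = -6371.0000*sin(0.7958701) + sqrt((6371.0000*0.7144727)^2 + 2*6371.0000*6123.789 + 6123.789^2)
d = 7120.7101 km

7120.7101 km


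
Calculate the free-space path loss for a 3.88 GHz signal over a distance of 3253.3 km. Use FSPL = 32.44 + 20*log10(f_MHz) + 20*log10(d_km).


f = 3.88 GHz = 3880.0000 MHz
d = 3253.3 km
FSPL = 32.44 + 20*log10(3880.0000) + 20*log10(3253.3)
FSPL = 32.44 + 71.7766 + 70.2465
FSPL = 174.4631 dB

174.4631 dB


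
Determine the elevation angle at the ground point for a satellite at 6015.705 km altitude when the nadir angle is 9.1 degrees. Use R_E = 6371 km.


r = R_E + alt = 12386.7050 km
Law of sines in the satellite / Earth-center / ground-point triangle:
  sin(nadir)/R_E = sin(90 + el)/r  =>  cos(el) = (r/R_E)*sin(nadir)
cos(el) = (12386.7050 / 6371.0000) * sin(9.1 deg) = 0.307496
el = arccos(0.307496) = 72.0916 deg
(Earth-central angle = 90 - nadir - el = 8.8084 deg)

72.0916 degrees


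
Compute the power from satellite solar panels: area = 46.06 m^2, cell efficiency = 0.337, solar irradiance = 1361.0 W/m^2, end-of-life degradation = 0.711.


P = area * eta * S * degradation
P = 46.06 * 0.337 * 1361.0 * 0.711
P = 15020.4021 W

15020.4021 W


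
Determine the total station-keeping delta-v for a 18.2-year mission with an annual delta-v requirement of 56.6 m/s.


dV = rate * years = 56.6 * 18.2
dV = 1030.1200 m/s

1030.1200 m/s


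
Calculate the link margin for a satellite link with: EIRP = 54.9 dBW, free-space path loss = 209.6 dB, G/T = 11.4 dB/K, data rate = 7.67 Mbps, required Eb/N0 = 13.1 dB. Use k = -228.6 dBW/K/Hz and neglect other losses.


C/N0 = EIRP - FSPL + G/T - k = 54.9 - 209.6 + 11.4 - (-228.6)
C/N0 = 85.3000 dB-Hz
R_b = 7.67 Mbps = 7.67e+06 bps -> 10*log10(R_b) = 68.8480 dB-Hz
Eb/N0 = C/N0 - 10*log10(R_b) = 85.3000 - 68.8480 = 16.4520 dB
Margin = Eb/N0 - Eb/N0_req = 16.4520 - 13.1 = 3.3520 dB (link closes)

3.3520 dB


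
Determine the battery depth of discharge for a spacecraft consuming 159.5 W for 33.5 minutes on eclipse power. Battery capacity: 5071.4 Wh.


E_used = P * t / 60 = 159.5 * 33.5 / 60 = 89.0542 Wh
DOD = E_used / E_total * 100 = 89.0542 / 5071.4 * 100
DOD = 1.7560 %

1.7560 %


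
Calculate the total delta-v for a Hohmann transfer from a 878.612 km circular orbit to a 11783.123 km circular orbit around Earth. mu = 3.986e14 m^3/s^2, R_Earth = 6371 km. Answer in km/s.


r1 = 7249.6120 km = 7.249612e+06 m
r2 = 18154.1230 km = 1.8154123e+07 m
dv1 = sqrt(mu/r1)*(sqrt(2*r2/(r1+r2)) - 1) = 1449.7200 m/s
dv2 = sqrt(mu/r2)*(1 - sqrt(2*r1/(r1+r2))) = 1145.7595 m/s
total dv = |dv1| + |dv2| = 1449.7200 + 1145.7595 = 2595.4795 m/s = 2.5955 km/s

2.5955 km/s


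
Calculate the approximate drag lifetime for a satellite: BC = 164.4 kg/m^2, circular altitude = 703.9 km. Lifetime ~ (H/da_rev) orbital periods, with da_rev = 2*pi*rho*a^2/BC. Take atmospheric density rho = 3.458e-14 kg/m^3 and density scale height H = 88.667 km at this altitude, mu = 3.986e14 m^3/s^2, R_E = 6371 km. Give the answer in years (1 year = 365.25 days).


a = R_E + alt = 7074.9000 km = 7.0749e+06 m
da_rev = 2*pi*rho*a^2/BC = 2*pi*3.458e-14*(7.0749e+06)^2/164.4 = 0.0661521031 m per revolution
N = H/da_rev = 88667.0000 m / 0.0661521031 m = 1.3403504e+06 revolutions
P = 2*pi*sqrt(a^3/mu) = 5922.3174 s
lifetime = N*P = 1.3403504e+06 * 5922.3174 = 7.9379807e+09 s = 91874.7767 days
years = 91874.7767 / 365.25 = 251.5394 years

251.5394 years


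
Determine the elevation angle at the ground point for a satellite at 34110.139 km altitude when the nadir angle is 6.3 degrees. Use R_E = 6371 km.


r = R_E + alt = 40481.1390 km
Law of sines in the satellite / Earth-center / ground-point triangle:
  sin(nadir)/R_E = sin(90 + el)/r  =>  cos(el) = (r/R_E)*sin(nadir)
cos(el) = (40481.1390 / 6371.0000) * sin(6.3 deg) = 0.6972485
el = arccos(0.6972485) = 45.7933 deg
(Earth-central angle = 90 - nadir - el = 37.9067 deg)

45.7933 degrees


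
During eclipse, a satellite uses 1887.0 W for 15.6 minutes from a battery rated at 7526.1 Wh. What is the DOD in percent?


E_used = P * t / 60 = 1887.0 * 15.6 / 60 = 490.6200 Wh
DOD = E_used / E_total * 100 = 490.6200 / 7526.1 * 100
DOD = 6.5189 %

6.5189 %


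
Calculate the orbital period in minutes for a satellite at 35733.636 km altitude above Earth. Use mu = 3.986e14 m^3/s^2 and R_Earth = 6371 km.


r = 42104.6360 km = 4.2104636e+07 m
T = 2*pi*sqrt(r^3/mu) = 2*pi*sqrt(7.4643114e+22 / 3.986e14)
T = 85981.7137 s = 1433.0286 min

1433.0286 minutes


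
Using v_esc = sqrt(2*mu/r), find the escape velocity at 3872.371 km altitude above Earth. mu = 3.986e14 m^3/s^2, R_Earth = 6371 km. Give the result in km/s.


r = 6371.0 + 3872.371 = 10243.3710 km = 1.0243371e+07 m
v_esc = sqrt(2*mu/r) = sqrt(2*3.986e14 / 1.0243371e+07)
v_esc = 8821.9013 m/s = 8.8219 km/s

8.8219 km/s


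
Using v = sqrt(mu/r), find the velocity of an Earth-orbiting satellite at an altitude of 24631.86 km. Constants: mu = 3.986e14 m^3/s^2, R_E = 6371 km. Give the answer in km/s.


r = R_E + alt = 6371.0 + 24631.86 = 31002.8600 km = 3.100286e+07 m
v = sqrt(mu/r) = sqrt(3.986e14 / 3.100286e+07) = 3585.6489 m/s = 3.5856 km/s

3.5856 km/s


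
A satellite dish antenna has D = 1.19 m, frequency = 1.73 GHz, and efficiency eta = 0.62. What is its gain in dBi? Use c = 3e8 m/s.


lambda = c/f = 3e8 / 1.73e+09 = 0.1734104 m
G = eta*(pi*D/lambda)^2 = 0.62*(pi*1.19/0.1734104)^2
G = 288.1609 (linear)
G = 10*log10(288.1609) = 24.5964 dBi

24.5964 dBi


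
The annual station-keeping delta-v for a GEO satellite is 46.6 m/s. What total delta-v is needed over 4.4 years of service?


dV = rate * years = 46.6 * 4.4
dV = 205.0400 m/s

205.0400 m/s


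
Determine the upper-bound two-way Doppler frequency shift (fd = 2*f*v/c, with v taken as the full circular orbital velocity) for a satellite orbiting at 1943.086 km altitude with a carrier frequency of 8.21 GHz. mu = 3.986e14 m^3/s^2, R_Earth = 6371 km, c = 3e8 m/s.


r = 8.314086e+06 m
v = sqrt(mu/r) = 6924.0691 m/s (worst-case radial velocity)
f = 8.21 GHz = 8.21e+09 Hz
fd = 2*f*v/c = 2*8.21e+09*6924.0691/3.0e+08
fd = 378977.3800 Hz

378977.3800 Hz


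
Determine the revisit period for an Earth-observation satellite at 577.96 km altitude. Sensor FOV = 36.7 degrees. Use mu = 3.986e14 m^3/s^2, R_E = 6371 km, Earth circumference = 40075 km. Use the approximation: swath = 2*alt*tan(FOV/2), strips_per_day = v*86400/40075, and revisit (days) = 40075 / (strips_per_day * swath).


swath = 2*577.96*tan(0.3202679) = 383.4034 km
v = sqrt(mu/r) = 7573.7112 m/s = 7.5737 km/s
strips/day = v*86400/40075 = 7.5737*86400/40075 = 16.3286
coverage/day = strips * swath = 16.3286 * 383.4034 = 6260.4404 km
revisit = 40075 / 6260.4404 = 6.4013 days

6.4013 days


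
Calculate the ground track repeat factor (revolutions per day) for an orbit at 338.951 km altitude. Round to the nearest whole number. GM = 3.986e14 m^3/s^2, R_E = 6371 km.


r = 6.709951e+06 m
T = 2*pi*sqrt(r^3/mu) = 5470.0368 s = 91.1673 min
revs/day = 1440 / 91.1673 = 15.7951
Rounded: 16 revolutions per day

16 revolutions per day


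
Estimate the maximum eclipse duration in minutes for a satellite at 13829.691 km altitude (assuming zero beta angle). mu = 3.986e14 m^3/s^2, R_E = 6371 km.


r = 20200.6910 km
T = 476.2218 min
Eclipse fraction = arcsin(R_E/r)/pi = arcsin(6371.0000/20200.6910)/pi
= arcsin(0.3153853)/pi = 0.1021337
Eclipse duration = 0.1021337 * 476.2218 = 48.6383 min

48.6383 minutes


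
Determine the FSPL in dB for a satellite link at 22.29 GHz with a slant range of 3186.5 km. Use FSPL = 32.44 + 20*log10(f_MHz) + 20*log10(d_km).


f = 22.29 GHz = 22290.0000 MHz
d = 3186.5 km
FSPL = 32.44 + 20*log10(22290.0000) + 20*log10(3186.5)
FSPL = 32.44 + 86.9622 + 70.0663
FSPL = 189.4685 dB

189.4685 dB


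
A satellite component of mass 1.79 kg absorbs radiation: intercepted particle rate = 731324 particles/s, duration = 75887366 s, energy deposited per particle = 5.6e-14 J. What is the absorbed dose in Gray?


Total energy deposited = rate * time * E_per
  = 731324 * 75887366 * 5.6e-14 = 3.1079 J
Dose = E_total / mass = 3.1079 / 1.79
Dose = 1.7363 Gy

1.7363 Gy


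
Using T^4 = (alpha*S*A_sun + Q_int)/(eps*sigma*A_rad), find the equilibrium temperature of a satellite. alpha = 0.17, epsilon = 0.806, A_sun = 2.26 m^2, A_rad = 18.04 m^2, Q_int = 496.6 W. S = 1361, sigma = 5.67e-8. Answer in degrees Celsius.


Numerator = alpha*S*A_sun + Q_int = 0.17*1361*2.26 + 496.6 = 1019.4962 W
Denominator = eps*sigma*A_rad = 0.806*5.67e-8*18.04 = 8.2443161e-07 W/K^4
T^4 = 1.2366049e+09 K^4
T = 187.5244 K = -85.6256 C

-85.6256 degrees Celsius


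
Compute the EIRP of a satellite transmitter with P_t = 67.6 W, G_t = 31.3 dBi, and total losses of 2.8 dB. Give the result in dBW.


Pt = 67.6 W = 18.2995 dBW
EIRP = Pt_dBW + Gt - losses = 18.2995 + 31.3 - 2.8 = 46.7995 dBW

46.7995 dBW


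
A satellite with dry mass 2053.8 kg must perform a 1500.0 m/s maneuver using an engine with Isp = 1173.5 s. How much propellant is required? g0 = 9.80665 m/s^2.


ve = Isp * g0 = 1173.5 * 9.80665 = 11508.103775 m/s
mass ratio = exp(dv/ve) = exp(1500.0/11508.103775) = 1.13921899
m_prop = m_dry * (mr - 1) = 2053.8 * (1.13921899 - 1)
m_prop = 285.9280 kg

285.9280 kg


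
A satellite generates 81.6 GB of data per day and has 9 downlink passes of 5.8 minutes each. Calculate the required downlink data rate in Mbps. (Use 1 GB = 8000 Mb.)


total contact time = 9 * 5.8 * 60 = 3132.0000 s
data = 81.6 GB = 652800.0000 Mb
rate = 652800.0000 / 3132.0000 = 208.4291 Mbps

208.4291 Mbps


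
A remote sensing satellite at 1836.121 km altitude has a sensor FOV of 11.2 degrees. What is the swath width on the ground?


FOV = 11.2 deg = 0.1954769 rad
swath = 2 * alt * tan(FOV/2) = 2 * 1836.121 * tan(0.09773844)
swath = 2 * 1836.121 * 0.09805086
swath = 360.0665 km

360.0665 km


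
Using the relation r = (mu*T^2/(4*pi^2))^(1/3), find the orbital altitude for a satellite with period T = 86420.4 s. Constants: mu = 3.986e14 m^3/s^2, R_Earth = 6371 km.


T = 86420.4 s
r = (mu*T^2/(4*pi^2))^(1/3) = (3.986e14 * 86420.4^2 / (4*pi^2))^(1/3)
r = 4.2247729e+07 m = 42247.7289 km
alt = r - R_E = 42247.7289 - 6371 = 35876.7289 km

35876.7289 km


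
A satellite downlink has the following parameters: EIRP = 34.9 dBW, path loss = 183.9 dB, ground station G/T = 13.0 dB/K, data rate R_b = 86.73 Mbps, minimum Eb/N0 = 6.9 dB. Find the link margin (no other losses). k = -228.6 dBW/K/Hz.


C/N0 = EIRP - FSPL + G/T - k = 34.9 - 183.9 + 13.0 - (-228.6)
C/N0 = 92.6000 dB-Hz
R_b = 86.73 Mbps = 8.673e+07 bps -> 10*log10(R_b) = 79.3817 dB-Hz
Eb/N0 = C/N0 - 10*log10(R_b) = 92.6000 - 79.3817 = 13.2183 dB
Margin = Eb/N0 - Eb/N0_req = 13.2183 - 6.9 = 6.3183 dB (link closes)

6.3183 dB


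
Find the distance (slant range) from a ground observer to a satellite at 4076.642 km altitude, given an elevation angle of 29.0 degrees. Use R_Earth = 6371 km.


h = 4076.642 km, el = 29.0 deg
d = -R_E*sin(el) + sqrt((R_E*sin(el))^2 + 2*R_E*h + h^2)
d = -6371.0000*sin(0.5061455) + sqrt((6371.0000*0.4848096)^2 + 2*6371.0000*4076.642 + 4076.642^2)
d = 5748.9126 km

5748.9126 km


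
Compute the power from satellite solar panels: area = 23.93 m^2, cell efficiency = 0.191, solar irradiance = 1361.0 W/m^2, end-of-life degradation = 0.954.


P = area * eta * S * degradation
P = 23.93 * 0.191 * 1361.0 * 0.954
P = 5934.4786 W

5934.4786 W


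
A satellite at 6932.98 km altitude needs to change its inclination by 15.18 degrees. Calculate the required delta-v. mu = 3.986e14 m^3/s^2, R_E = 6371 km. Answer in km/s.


r = 13303.9800 km = 1.330398e+07 m
V = sqrt(mu/r) = 5473.6605 m/s
di = 15.18 deg = 0.264941 rad
dV = 2*V*sin(di/2) = 2*5473.6605*sin(0.1324705)
dV = 1445.9592 m/s = 1.4460 km/s

1.4460 km/s


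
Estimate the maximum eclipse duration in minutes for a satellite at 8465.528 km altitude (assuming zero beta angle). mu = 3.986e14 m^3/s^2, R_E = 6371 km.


r = 14836.5280 km
T = 299.7494 min
Eclipse fraction = arcsin(R_E/r)/pi = arcsin(6371.0000/14836.5280)/pi
= arcsin(0.4294131)/pi = 0.1412796
Eclipse duration = 0.1412796 * 299.7494 = 42.3485 min

42.3485 minutes


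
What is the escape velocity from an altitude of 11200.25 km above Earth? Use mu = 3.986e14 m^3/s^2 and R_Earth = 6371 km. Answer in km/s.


r = 6371.0 + 11200.25 = 17571.2500 km = 1.757125e+07 m
v_esc = sqrt(2*mu/r) = sqrt(2*3.986e14 / 1.757125e+07)
v_esc = 6735.6935 m/s = 6.7357 km/s

6.7357 km/s


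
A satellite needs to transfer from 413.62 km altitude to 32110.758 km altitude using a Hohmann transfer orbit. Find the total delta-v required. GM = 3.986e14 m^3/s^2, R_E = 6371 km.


r1 = 6784.6200 km = 6.78462e+06 m
r2 = 38481.7580 km = 3.8481758e+07 m
dv1 = sqrt(mu/r1)*(sqrt(2*r2/(r1+r2)) - 1) = 2329.5967 m/s
dv2 = sqrt(mu/r2)*(1 - sqrt(2*r1/(r1+r2))) = 1456.3065 m/s
total dv = |dv1| + |dv2| = 2329.5967 + 1456.3065 = 3785.9032 m/s = 3.7859 km/s

3.7859 km/s


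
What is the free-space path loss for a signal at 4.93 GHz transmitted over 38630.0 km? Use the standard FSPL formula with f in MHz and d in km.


f = 4.93 GHz = 4930.0000 MHz
d = 38630.0 km
FSPL = 32.44 + 20*log10(4930.0000) + 20*log10(38630.0)
FSPL = 32.44 + 73.8569 + 91.7385
FSPL = 198.0354 dB

198.0354 dB


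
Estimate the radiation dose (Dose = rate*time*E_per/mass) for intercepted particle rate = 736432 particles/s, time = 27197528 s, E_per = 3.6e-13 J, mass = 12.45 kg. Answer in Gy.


Total energy deposited = rate * time * E_per
  = 736432 * 27197528 * 3.6e-13 = 7.2105 J
Dose = E_total / mass = 7.2105 / 12.45
Dose = 0.5791556 Gy

0.5792 Gy


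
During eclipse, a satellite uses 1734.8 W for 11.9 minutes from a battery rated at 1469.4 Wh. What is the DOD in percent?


E_used = P * t / 60 = 1734.8 * 11.9 / 60 = 344.0687 Wh
DOD = E_used / E_total * 100 = 344.0687 / 1469.4 * 100
DOD = 23.4156 %

23.4156 %


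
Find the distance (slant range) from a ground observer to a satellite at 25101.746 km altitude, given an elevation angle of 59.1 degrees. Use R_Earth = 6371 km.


h = 25101.746 km, el = 59.1 deg
d = -R_E*sin(el) + sqrt((R_E*sin(el))^2 + 2*R_E*h + h^2)
d = -6371.0000*sin(1.0315) + sqrt((6371.0000*0.8580649)^2 + 2*6371.0000*25101.746 + 25101.746^2)
d = 25835.4929 km

25835.4929 km


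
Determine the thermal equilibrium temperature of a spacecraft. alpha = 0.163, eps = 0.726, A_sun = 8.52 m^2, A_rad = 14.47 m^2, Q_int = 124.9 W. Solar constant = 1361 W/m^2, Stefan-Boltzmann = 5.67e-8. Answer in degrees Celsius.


Numerator = alpha*S*A_sun + Q_int = 0.163*1361*8.52 + 124.9 = 2015.0024 W
Denominator = eps*sigma*A_rad = 0.726*5.67e-8*14.47 = 5.9564597e-07 W/K^4
T^4 = 3.3828859e+09 K^4
T = 241.1692 K = -31.9808 C

-31.9808 degrees Celsius


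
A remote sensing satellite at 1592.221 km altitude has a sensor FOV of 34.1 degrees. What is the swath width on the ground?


FOV = 34.1 deg = 0.5951573 rad
swath = 2 * alt * tan(FOV/2) = 2 * 1592.221 * tan(0.2975786)
swath = 2 * 1592.221 * 0.3066852
swath = 976.6211 km

976.6211 km


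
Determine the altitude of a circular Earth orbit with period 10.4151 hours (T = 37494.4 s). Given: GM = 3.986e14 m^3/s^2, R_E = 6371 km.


T = 37494.4 s
r = (mu*T^2/(4*pi^2))^(1/3) = (3.986e14 * 37494.4^2 / (4*pi^2))^(1/3)
r = 2.4212342e+07 m = 24212.3415 km
alt = r - R_E = 24212.3415 - 6371 = 17841.3415 km

17841.3415 km


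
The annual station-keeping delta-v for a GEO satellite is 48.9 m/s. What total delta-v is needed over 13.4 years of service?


dV = rate * years = 48.9 * 13.4
dV = 655.2600 m/s

655.2600 m/s


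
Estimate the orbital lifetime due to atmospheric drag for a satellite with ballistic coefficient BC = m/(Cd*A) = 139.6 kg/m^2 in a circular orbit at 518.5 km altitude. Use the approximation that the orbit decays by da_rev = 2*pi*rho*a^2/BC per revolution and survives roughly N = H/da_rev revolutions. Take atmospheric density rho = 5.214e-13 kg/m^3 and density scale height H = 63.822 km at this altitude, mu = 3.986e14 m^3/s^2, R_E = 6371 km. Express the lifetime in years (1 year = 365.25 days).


a = R_E + alt = 6889.5000 km = 6.8895e+06 m
da_rev = 2*pi*rho*a^2/BC = 2*pi*5.214e-13*(6.8895e+06)^2/139.6 = 1.113886 m per revolution
N = H/da_rev = 63822.0000 m / 1.113886 m = 57296.6887 revolutions
P = 2*pi*sqrt(a^3/mu) = 5691.0549 s
lifetime = N*P = 57296.6887 * 5691.0549 = 3.260786e+08 s = 3774.0579 days
years = 3774.0579 / 365.25 = 10.3328 years

10.3328 years


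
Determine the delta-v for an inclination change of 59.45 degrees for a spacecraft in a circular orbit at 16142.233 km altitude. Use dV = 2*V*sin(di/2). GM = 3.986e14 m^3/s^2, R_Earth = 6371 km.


r = 22513.2330 km = 2.2513233e+07 m
V = sqrt(mu/r) = 4207.7479 m/s
di = 59.45 deg = 1.0376 rad
dV = 2*V*sin(di/2) = 2*4207.7479*sin(0.5187991)
dV = 4172.7195 m/s = 4.1727 km/s

4.1727 km/s


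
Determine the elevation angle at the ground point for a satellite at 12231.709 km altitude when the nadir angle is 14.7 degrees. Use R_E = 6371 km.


r = R_E + alt = 18602.7090 km
Law of sines in the satellite / Earth-center / ground-point triangle:
  sin(nadir)/R_E = sin(90 + el)/r  =>  cos(el) = (r/R_E)*sin(nadir)
cos(el) = (18602.7090 / 6371.0000) * sin(14.7 deg) = 0.7409489
el = arccos(0.7409489) = 42.1877 deg
(Earth-central angle = 90 - nadir - el = 33.1123 deg)

42.1877 degrees


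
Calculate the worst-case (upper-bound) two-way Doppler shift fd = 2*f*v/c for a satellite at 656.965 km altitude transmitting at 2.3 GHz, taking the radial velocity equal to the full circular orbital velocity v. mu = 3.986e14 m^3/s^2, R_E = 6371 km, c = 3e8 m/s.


r = 7.027965e+06 m
v = sqrt(mu/r) = 7531.0209 m/s (worst-case radial velocity)
f = 2.3 GHz = 2.3e+09 Hz
fd = 2*f*v/c = 2*2.3e+09*7531.0209/3.0e+08
fd = 115475.6536 Hz

115475.6536 Hz


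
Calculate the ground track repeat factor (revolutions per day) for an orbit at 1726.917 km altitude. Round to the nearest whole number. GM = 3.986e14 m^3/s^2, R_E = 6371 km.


r = 8.097917e+06 m
T = 2*pi*sqrt(r^3/mu) = 7252.2239 s = 120.8704 min
revs/day = 1440 / 120.8704 = 11.9136
Rounded: 12 revolutions per day

12 revolutions per day


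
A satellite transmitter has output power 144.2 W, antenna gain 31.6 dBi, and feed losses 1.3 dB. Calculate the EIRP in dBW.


Pt = 144.2 W = 21.5897 dBW
EIRP = Pt_dBW + Gt - losses = 21.5897 + 31.6 - 1.3 = 51.8897 dBW

51.8897 dBW


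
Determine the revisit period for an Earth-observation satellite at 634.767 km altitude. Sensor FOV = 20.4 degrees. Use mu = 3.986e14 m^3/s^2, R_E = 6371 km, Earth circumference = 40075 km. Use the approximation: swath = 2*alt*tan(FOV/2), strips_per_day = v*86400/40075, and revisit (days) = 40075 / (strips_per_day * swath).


swath = 2*634.767*tan(0.1780236) = 228.4252 km
v = sqrt(mu/r) = 7542.9426 m/s = 7.5429 km/s
strips/day = v*86400/40075 = 7.5429*86400/40075 = 16.2623
coverage/day = strips * swath = 16.2623 * 228.4252 = 3714.7113 km
revisit = 40075 / 3714.7113 = 10.7882 days

10.7882 days


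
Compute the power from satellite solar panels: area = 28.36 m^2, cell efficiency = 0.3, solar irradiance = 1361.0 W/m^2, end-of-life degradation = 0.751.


P = area * eta * S * degradation
P = 28.36 * 0.3 * 1361.0 * 0.751
P = 8696.1204 W

8696.1204 W


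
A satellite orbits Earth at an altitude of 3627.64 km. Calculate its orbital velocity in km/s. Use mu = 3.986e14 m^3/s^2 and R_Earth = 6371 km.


r = R_E + alt = 6371.0 + 3627.64 = 9998.6400 km = 9.99864e+06 m
v = sqrt(mu/r) = sqrt(3.986e14 / 9.99864e+06) = 6313.9070 m/s = 6.3139 km/s

6.3139 km/s


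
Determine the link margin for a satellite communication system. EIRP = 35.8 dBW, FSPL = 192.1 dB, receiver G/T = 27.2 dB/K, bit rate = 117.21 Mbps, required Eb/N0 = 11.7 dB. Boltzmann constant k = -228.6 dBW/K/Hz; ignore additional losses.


C/N0 = EIRP - FSPL + G/T - k = 35.8 - 192.1 + 27.2 - (-228.6)
C/N0 = 99.5000 dB-Hz
R_b = 117.21 Mbps = 1.1721e+08 bps -> 10*log10(R_b) = 80.6896 dB-Hz
Eb/N0 = C/N0 - 10*log10(R_b) = 99.5000 - 80.6896 = 18.8104 dB
Margin = Eb/N0 - Eb/N0_req = 18.8104 - 11.7 = 7.1104 dB (link closes)

7.1104 dB


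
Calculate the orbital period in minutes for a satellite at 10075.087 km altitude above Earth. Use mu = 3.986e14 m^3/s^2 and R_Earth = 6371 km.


r = 16446.0870 km = 1.6446087e+07 m
T = 2*pi*sqrt(r^3/mu) = 2*pi*sqrt(4.4482353e+21 / 3.986e14)
T = 20989.6451 s = 349.8274 min

349.8274 minutes


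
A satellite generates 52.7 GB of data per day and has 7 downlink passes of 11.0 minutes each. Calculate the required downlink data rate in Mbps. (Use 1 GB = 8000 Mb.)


total contact time = 7 * 11.0 * 60 = 4620.0000 s
data = 52.7 GB = 421600.0000 Mb
rate = 421600.0000 / 4620.0000 = 91.2554 Mbps

91.2554 Mbps


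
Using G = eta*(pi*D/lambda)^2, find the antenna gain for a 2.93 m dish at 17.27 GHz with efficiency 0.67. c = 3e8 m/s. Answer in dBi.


lambda = c/f = 3e8 / 1.727e+10 = 0.01737116 m
G = eta*(pi*D/lambda)^2 = 0.67*(pi*2.93/0.01737116)^2
G = 188127.3572 (linear)
G = 10*log10(188127.3572) = 52.7445 dBi

52.7445 dBi


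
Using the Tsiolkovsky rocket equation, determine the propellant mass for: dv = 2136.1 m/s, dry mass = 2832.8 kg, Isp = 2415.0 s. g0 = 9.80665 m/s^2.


ve = Isp * g0 = 2415.0 * 9.80665 = 23683.059750 m/s
mass ratio = exp(dv/ve) = exp(2136.1/23683.059750) = 1.09438797
m_prop = m_dry * (mr - 1) = 2832.8 * (1.09438797 - 1)
m_prop = 267.3822 kg

267.3822 kg


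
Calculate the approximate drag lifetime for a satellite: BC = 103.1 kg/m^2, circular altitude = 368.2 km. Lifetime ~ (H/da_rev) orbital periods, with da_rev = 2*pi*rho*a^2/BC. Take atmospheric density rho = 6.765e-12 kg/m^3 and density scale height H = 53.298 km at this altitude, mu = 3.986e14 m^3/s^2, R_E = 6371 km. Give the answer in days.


a = R_E + alt = 6739.2000 km = 6.7392e+06 m
da_rev = 2*pi*rho*a^2/BC = 2*pi*6.765e-12*(6.7392e+06)^2/103.1 = 18.724304 m per revolution
N = H/da_rev = 53298.0000 m / 18.724304 m = 2846.4609 revolutions
P = 2*pi*sqrt(a^3/mu) = 5505.8419 s
lifetime = N*P = 2846.4609 * 5505.8419 = 1.5672164e+07 s = 181.3908 days

181.3908 days


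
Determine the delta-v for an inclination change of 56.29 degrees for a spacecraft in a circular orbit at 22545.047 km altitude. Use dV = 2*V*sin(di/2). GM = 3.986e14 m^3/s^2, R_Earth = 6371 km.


r = 28916.0470 km = 2.8916047e+07 m
V = sqrt(mu/r) = 3712.7797 m/s
di = 56.29 deg = 0.9824458 rad
dV = 2*V*sin(di/2) = 2*3712.7797*sin(0.4912229)
dV = 3502.6702 m/s = 3.5027 km/s

3.5027 km/s


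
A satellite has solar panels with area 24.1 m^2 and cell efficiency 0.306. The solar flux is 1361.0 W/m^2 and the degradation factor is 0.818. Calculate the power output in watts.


P = area * eta * S * degradation
P = 24.1 * 0.306 * 1361.0 * 0.818
P = 8210.1274 W

8210.1274 W


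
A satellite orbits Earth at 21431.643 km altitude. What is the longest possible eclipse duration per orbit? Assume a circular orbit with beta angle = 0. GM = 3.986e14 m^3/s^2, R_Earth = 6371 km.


r = 27802.6430 km
T = 768.9341 min
Eclipse fraction = arcsin(R_E/r)/pi = arcsin(6371.0000/27802.6430)/pi
= arcsin(0.2291509)/pi = 0.07359492
Eclipse duration = 0.07359492 * 768.9341 = 56.5896 min

56.5896 minutes


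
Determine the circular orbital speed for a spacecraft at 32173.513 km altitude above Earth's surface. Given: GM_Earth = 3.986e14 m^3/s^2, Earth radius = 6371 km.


r = R_E + alt = 6371.0 + 32173.513 = 38544.5130 km = 3.8544513e+07 m
v = sqrt(mu/r) = sqrt(3.986e14 / 3.8544513e+07) = 3215.7877 m/s = 3.2158 km/s

3.2158 km/s


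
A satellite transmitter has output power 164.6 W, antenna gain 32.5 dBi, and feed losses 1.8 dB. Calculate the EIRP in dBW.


Pt = 164.6 W = 22.1643 dBW
EIRP = Pt_dBW + Gt - losses = 22.1643 + 32.5 - 1.8 = 52.8643 dBW

52.8643 dBW


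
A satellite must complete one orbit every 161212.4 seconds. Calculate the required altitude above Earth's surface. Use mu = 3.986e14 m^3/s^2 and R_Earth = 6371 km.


T = 161212.4 s
r = (mu*T^2/(4*pi^2))^(1/3) = (3.986e14 * 161212.4^2 / (4*pi^2))^(1/3)
r = 6.4021348e+07 m = 64021.3481 km
alt = r - R_E = 64021.3481 - 6371 = 57650.3481 km

57650.3481 km


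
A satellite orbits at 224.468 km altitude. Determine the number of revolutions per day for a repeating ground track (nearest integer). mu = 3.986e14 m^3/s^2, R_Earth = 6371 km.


r = 6.595468e+06 m
T = 2*pi*sqrt(r^3/mu) = 5330.6436 s = 88.8441 min
revs/day = 1440 / 88.8441 = 16.2082
Rounded: 16 revolutions per day

16 revolutions per day


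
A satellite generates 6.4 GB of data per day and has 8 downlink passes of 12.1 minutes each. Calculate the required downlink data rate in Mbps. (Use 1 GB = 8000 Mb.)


total contact time = 8 * 12.1 * 60 = 5808.0000 s
data = 6.4 GB = 51200.0000 Mb
rate = 51200.0000 / 5808.0000 = 8.8154 Mbps

8.8154 Mbps


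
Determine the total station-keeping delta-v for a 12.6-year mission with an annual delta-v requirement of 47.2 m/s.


dV = rate * years = 47.2 * 12.6
dV = 594.7200 m/s

594.7200 m/s


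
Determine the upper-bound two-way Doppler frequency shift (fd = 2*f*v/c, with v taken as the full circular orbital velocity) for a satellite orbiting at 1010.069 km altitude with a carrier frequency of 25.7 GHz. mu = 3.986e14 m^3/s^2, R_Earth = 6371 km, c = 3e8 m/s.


r = 7.381069e+06 m
v = sqrt(mu/r) = 7348.6746 m/s (worst-case radial velocity)
f = 25.7 GHz = 2.57e+10 Hz
fd = 2*f*v/c = 2*2.57e+10*7348.6746/3.0e+08
fd = 1.2590729e+06 Hz

1.2591e+06 Hz


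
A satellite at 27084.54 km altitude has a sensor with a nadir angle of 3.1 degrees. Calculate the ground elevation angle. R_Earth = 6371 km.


r = R_E + alt = 33455.5400 km
Law of sines in the satellite / Earth-center / ground-point triangle:
  sin(nadir)/R_E = sin(90 + el)/r  =>  cos(el) = (r/R_E)*sin(nadir)
cos(el) = (33455.5400 / 6371.0000) * sin(3.1 deg) = 0.2839799
el = arccos(0.2839799) = 73.5021 deg
(Earth-central angle = 90 - nadir - el = 13.3979 deg)

73.5021 degrees


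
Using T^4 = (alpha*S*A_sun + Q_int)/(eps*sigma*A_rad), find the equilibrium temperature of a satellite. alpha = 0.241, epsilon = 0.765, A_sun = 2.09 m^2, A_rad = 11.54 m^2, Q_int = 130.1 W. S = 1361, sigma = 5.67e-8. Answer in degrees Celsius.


Numerator = alpha*S*A_sun + Q_int = 0.241*1361*2.09 + 130.1 = 815.6221 W
Denominator = eps*sigma*A_rad = 0.765*5.67e-8*11.54 = 5.0055327e-07 W/K^4
T^4 = 1.6294411e+09 K^4
T = 200.9138 K = -72.2362 C

-72.2362 degrees Celsius


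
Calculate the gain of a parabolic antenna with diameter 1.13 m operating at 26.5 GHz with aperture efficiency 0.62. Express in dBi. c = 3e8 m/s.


lambda = c/f = 3e8 / 2.65e+10 = 0.01132075 m
G = eta*(pi*D/lambda)^2 = 0.62*(pi*1.13/0.01132075)^2
G = 60967.3840 (linear)
G = 10*log10(60967.3840) = 47.8510 dBi

47.8510 dBi


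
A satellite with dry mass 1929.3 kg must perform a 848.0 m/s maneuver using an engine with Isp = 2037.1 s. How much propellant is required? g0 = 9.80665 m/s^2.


ve = Isp * g0 = 2037.1 * 9.80665 = 19977.126715 m/s
mass ratio = exp(dv/ve) = exp(848.0/19977.126715) = 1.04336237
m_prop = m_dry * (mr - 1) = 1929.3 * (1.04336237 - 1)
m_prop = 83.6590 kg

83.6590 kg


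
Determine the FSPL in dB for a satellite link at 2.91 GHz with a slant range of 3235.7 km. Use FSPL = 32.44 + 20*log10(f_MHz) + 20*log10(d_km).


f = 2.91 GHz = 2910.0000 MHz
d = 3235.7 km
FSPL = 32.44 + 20*log10(2910.0000) + 20*log10(3235.7)
FSPL = 32.44 + 69.2779 + 70.1994
FSPL = 171.9172 dB

171.9172 dB
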